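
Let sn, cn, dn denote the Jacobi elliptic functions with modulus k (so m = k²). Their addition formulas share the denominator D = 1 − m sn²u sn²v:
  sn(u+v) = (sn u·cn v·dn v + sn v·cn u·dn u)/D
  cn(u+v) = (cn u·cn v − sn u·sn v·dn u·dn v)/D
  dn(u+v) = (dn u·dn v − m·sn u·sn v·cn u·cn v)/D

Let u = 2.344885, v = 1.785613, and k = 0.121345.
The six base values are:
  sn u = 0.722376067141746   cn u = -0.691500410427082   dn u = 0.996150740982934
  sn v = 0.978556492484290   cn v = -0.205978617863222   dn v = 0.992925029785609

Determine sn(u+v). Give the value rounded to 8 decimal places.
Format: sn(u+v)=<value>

sn(u+v)=-0.82790028

m = k² = 0.014724609025
D = 1 − m·sn²u·sn²v = 0.9926422966210391
sn(u+v) = (sn u·cn v·dn v + sn v·cn u·dn u)/D = -0.8218088401494929/0.9926422966210391 = -0.8279002848729453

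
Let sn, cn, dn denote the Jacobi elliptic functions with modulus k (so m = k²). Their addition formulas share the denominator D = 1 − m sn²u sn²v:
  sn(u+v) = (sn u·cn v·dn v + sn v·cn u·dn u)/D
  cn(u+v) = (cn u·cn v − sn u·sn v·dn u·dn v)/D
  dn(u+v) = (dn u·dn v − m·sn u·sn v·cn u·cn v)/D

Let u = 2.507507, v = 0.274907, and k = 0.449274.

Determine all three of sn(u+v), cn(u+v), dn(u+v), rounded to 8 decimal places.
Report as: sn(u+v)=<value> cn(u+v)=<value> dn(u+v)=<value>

sn u = 0.7158160143317034, cn u = -0.6982889327680016, dn u = 0.9468764610773493
sn v = 0.2707952559574484, cn v = 0.9626369665408346, dn v = 0.9925716779715242
m = k² = 0.201847127076
D = 1 − m·sn²u·sn²v = 0.9924158398294549
sn(u+v) = (sn u·cn v·dn v + sn v·cn u·dn u)/D = 0.504904292281288/0.9924158398294549 = 0.5087628310810265
cn(u+v) = (cn u·cn v − sn u·sn v·dn u·dn v)/D = -0.8543774662175577/0.9924158398294549 = -0.8609067206790866
dn(u+v) = (dn u·dn v − m·sn u·sn v·cn u·cn v)/D = 0.9661431804987674/0.9924158398294549 = 0.9735265618743022

sn(u+v)=0.50876283 cn(u+v)=-0.86090672 dn(u+v)=0.97352656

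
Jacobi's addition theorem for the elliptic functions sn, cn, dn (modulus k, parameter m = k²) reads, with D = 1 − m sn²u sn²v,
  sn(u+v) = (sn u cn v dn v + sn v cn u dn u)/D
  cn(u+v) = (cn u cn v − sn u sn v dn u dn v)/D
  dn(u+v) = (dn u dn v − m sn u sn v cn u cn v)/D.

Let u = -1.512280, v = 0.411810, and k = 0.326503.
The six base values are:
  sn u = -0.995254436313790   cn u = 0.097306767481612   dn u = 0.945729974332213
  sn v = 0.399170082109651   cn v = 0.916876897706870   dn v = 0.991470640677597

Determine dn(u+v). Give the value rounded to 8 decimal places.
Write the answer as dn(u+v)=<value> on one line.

m = k² = 0.106604209009
D = 1 − m·sn²u·sn²v = 0.9831748647874976
dn(u+v) = (dn u·dn v − m·sn u·sn v·cn u·cn v)/D = 0.9414420131876167/0.9831748647874976 = 0.957552971404633

dn(u+v)=0.95755297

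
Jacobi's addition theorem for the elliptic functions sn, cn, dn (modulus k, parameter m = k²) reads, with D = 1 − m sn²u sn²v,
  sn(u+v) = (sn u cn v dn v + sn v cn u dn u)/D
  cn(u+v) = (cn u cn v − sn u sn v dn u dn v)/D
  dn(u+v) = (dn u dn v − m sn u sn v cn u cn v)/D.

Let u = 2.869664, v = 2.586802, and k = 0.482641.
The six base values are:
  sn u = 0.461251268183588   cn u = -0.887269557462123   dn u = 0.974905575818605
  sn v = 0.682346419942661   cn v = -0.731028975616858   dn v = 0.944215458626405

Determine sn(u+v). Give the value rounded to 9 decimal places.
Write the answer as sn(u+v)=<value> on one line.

m = k² = 0.232942334881
D = 1 − m·sn²u·sn²v = 0.976925441225285
sn(u+v) = (sn u·cn v·dn v + sn v·cn u·dn u)/D = -0.9086105709254591/0.976925441225285 = -0.9300715618439176

sn(u+v)=-0.930071562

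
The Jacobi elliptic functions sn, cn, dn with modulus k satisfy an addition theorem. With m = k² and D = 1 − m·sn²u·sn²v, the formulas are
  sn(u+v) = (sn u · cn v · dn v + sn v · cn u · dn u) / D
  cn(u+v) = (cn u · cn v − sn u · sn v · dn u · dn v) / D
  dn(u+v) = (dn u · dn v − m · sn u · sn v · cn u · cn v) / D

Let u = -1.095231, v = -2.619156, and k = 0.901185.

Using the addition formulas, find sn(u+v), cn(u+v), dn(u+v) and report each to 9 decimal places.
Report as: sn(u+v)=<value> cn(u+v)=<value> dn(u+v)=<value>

sn(u+v)=-0.706467973 cn(u+v)=-0.707745012 dn(u+v)=0.771146003

sn u = -0.8173471096231139, cn u = 0.5761455566007095, dn u = 0.6763493895556833
sn v = -0.9892577911336178, cn v = -0.1461814717446617, dn v = 0.4530122672503008
m = k² = 0.812134404225
D = 1 − m·sn²u·sn²v = 0.4690422921310914
sn(u+v) = (sn u·cn v·dn v + sn v·cn u·dn u)/D = -0.3313633575423366/0.4690422921310914 = -0.7064679733607575
cn(u+v) = (cn u·cn v − sn u·sn v·dn u·dn v)/D = -0.3319623428731906/0.4690422921310914 = -0.7077450124271763
dn(u+v) = (dn u·dn v − m·sn u·sn v·cn u·cn v)/D = 0.3617000886432686/0.4690422921310914 = 0.7711460026341889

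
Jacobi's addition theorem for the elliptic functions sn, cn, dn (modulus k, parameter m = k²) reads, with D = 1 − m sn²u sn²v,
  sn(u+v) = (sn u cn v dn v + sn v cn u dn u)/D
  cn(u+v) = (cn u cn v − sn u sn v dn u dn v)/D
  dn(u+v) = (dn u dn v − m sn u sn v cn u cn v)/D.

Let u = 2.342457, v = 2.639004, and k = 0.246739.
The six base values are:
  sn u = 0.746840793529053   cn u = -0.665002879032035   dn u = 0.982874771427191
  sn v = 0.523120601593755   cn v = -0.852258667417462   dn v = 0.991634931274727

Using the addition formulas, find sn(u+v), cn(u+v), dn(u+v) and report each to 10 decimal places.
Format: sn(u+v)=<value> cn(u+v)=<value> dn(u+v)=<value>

m = k² = 0.060880134121
D = 1 − m·sn²u·sn²v = 0.9907074413341924
sn(u+v) = (sn u·cn v·dn v + sn v·cn u·dn u)/D = -0.973096398377694/0.9907074413341924 = -0.9822237703869656
cn(u+v) = (cn u·cn v − sn u·sn v·dn u·dn v)/D = 0.1859694431332808/0.9907074413341924 = 0.1877137844880164
dn(u+v) = (dn u·dn v − m·sn u·sn v·cn u·cn v)/D = 0.9611726300061458/0.9907074413341924 = 0.9701881604035679

sn(u+v)=-0.9822237704 cn(u+v)=0.1877137845 dn(u+v)=0.9701881604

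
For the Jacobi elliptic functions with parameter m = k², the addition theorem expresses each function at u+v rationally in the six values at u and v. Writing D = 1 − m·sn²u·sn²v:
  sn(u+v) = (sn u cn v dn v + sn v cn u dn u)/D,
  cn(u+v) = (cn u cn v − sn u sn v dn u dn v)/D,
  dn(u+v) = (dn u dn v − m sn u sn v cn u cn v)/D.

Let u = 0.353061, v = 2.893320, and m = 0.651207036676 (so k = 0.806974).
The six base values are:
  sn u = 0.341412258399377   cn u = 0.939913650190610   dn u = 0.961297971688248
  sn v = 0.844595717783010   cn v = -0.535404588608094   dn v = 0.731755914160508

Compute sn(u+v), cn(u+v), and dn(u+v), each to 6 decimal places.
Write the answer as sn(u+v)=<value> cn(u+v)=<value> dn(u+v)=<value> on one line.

m = k² = 0.651207036676
D = 1 − m·sn²u·sn²v = 0.9458529181908046
sn(u+v) = (sn u·cn v·dn v + sn v·cn u·dn u)/D = 0.6293631897145073/0.9458529181908046 = 0.6653922376412729
cn(u+v) = (cn u·cn v − sn u·sn v·dn u·dn v)/D = -0.7060734510533887/0.9458529181908046 = -0.7464939183186557
dn(u+v) = (dn u·dn v − m·sn u·sn v·cn u·cn v)/D = 0.7979322791052913/0.9458529181908046 = 0.8436113731419775

sn(u+v)=0.665392 cn(u+v)=-0.746494 dn(u+v)=0.843611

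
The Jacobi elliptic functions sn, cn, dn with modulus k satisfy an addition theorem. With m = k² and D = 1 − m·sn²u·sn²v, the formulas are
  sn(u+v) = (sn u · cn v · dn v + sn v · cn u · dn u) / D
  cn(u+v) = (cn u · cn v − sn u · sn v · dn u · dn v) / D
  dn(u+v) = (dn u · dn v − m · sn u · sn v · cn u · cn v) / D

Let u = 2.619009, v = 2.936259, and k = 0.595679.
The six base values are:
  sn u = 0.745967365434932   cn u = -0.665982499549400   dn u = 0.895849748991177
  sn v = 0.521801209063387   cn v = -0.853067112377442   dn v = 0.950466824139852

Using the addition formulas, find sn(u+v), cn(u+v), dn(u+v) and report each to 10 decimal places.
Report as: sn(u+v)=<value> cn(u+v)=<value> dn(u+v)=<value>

sn(u+v)=-0.9682091945 cn(u+v)=0.2501418711 dn(u+v)=0.8169264339

m = k² = 0.354833471041
D = 1 − m·sn²u·sn²v = 0.9462381260239758
sn(u+v) = (sn u·cn v·dn v + sn v·cn u·dn u)/D = -0.9161564537955263/0.9462381260239758 = -0.9682091944922463
cn(u+v) = (cn u·cn v − sn u·sn v·dn u·dn v)/D = 0.2366937753938013/0.9462381260239758 = 0.2501418711465067
dn(u+v) = (dn u·dn v − m·sn u·sn v·cn u·cn v)/D = 0.7730069378852167/0.9462381260239758 = 0.8169264338706536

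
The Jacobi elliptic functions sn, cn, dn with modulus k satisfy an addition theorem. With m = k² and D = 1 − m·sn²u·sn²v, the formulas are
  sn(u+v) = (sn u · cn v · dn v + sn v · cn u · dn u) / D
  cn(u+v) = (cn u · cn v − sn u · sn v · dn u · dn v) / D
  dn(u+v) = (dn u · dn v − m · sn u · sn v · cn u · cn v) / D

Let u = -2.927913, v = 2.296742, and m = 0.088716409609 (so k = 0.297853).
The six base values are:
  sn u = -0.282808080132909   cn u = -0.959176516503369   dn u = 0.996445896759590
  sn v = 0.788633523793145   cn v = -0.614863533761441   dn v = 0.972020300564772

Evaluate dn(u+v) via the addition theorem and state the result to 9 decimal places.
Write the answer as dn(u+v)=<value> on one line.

dn(u+v)=0.984580026

m = k² = 0.088716409609
D = 1 − m·sn²u·sn²v = 0.99558695807473
dn(u+v) = (dn u·dn v − m·sn u·sn v·cn u·cn v)/D = 0.980235033423461/0.99558695807473 = 0.9845800263585647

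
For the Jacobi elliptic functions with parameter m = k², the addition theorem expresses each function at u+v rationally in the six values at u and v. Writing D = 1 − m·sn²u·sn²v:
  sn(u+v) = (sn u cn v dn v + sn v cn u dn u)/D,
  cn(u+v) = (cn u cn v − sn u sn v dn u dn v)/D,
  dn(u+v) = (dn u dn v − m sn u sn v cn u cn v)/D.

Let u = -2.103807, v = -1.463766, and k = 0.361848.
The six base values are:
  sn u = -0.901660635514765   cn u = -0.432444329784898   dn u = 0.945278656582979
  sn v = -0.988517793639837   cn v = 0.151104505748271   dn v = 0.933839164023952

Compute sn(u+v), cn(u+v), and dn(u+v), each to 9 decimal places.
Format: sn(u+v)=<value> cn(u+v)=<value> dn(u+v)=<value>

sn(u+v)=0.308996968 cn(u+v)=-0.951063023 dn(u+v)=0.993729610

m = k² = 0.130933975104
D = 1 − m·sn²u·sn²v = 0.8959822261477442
sn(u+v) = (sn u·cn v·dn v + sn v·cn u·dn u)/D = 0.2768557916553823/0.8959822261477442 = 0.3089969684395612
cn(u+v) = (cn u·cn v − sn u·sn v·dn u·dn v)/D = -0.8521355644494243/0.8959822261477442 = -0.9510630228829007
dn(u+v) = (dn u·dn v − m·sn u·sn v·cn u·cn v)/D = 0.8903640684436805/0.8959822261477442 = 0.993729610320264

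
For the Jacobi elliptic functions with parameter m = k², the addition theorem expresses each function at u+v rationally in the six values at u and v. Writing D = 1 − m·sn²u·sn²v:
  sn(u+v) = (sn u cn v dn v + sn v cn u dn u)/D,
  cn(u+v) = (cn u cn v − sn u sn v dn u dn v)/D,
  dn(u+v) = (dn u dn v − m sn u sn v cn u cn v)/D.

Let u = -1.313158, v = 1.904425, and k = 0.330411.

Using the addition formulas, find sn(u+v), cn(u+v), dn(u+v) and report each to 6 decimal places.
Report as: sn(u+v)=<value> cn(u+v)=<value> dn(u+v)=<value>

sn u = -0.9591555101979105, cn u = 0.2828793157107567, dn u = 0.948453765891366
sn v = 0.9631976420805636, cn v = -0.2687941634233201, dn v = 0.9480064555792971
m = k² = 0.109171428921
D = 1 − m·sn²u·sn²v = 0.9068210379432706
sn(u+v) = (sn u·cn v·dn v + sn v·cn u·dn u)/D = 0.5028346213603836/0.9068210379432706 = 0.5545025978894859
cn(u+v) = (cn u·cn v − sn u·sn v·dn u·dn v)/D = 0.7546401383559387/0.9068210379432706 = 0.8321819926757675
dn(u+v) = (dn u·dn v − m·sn u·sn v·cn u·cn v)/D = 0.8914713684470875/0.9068210379432706 = 0.9830730994827853

sn(u+v)=0.554503 cn(u+v)=0.832182 dn(u+v)=0.983073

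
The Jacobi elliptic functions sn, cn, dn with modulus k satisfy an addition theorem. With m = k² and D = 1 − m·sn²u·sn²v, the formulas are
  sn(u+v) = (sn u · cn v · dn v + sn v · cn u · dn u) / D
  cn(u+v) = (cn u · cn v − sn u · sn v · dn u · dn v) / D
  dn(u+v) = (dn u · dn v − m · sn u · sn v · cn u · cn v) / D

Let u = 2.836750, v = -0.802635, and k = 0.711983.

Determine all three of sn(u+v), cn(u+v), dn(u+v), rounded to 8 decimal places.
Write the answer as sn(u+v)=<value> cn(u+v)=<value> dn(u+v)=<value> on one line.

sn(u+v)=0.99249548 cn(u+v)=-0.12228134 dn(u+v)=0.70757335

sn u = 0.7405274794275886, cn u = -0.6720260800092675, dn u = 0.8497145661058057
sn v = -0.6922226811211654, cn v = 0.7216839749789553, dn v = 0.8701138474346151
m = k² = 0.506919792289
D = 1 − m·sn²u·sn²v = 0.8667972299701141
sn(u+v) = (sn u·cn v·dn v + sn v·cn u·dn u)/D = 0.8602923312920792/0.8667972299701141 = 0.9924954782351356
cn(u+v) = (cn u·cn v − sn u·sn v·dn u·dn v)/D = -0.1059931252671714/0.8667972299701141 = -0.1222813382442696
dn(u+v) = (dn u·dn v − m·sn u·sn v·cn u·cn v)/D = 0.6133226165209121/0.8667972299701141 = 0.7075733462393027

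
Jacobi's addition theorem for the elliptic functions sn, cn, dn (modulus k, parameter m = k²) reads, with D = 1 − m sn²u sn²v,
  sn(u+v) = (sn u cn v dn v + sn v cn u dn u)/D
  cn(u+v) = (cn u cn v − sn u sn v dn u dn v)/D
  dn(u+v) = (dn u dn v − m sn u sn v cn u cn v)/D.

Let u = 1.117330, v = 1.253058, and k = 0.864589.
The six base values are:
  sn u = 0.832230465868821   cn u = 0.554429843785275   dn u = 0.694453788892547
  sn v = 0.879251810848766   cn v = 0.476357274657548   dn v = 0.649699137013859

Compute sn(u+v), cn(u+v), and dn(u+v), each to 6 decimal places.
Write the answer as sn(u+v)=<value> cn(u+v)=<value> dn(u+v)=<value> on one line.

sn(u+v)=0.993918 cn(u+v)=-0.110120 dn(u+v)=0.511420

m = k² = 0.747514138921
D = 1 − m·sn²u·sn²v = 0.599748309571111
sn(u+v) = (sn u·cn v·dn v + sn v·cn u·dn u)/D = 0.5961008247661778/0.599748309571111 = 0.9939183074854492
cn(u+v) = (cn u·cn v − sn u·sn v·dn u·dn v)/D = -0.06604423931341566/0.599748309571111 = -0.1101199257412578
dn(u+v) = (dn u·dn v − m·sn u·sn v·cn u·cn v)/D = 0.3067233383377748/0.599748309571111 = 0.5114200964686624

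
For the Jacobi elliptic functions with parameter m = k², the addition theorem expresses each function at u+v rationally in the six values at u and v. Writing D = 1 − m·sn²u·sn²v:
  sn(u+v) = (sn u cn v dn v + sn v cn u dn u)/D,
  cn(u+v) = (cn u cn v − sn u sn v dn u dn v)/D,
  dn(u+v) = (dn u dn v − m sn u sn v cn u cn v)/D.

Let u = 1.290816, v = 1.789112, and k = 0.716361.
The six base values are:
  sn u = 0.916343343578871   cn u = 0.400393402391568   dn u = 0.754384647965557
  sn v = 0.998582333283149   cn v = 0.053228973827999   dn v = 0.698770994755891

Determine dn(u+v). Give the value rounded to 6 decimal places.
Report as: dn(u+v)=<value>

m = k² = 0.513173082321
D = 1 − m·sn²u·sn²v = 0.5703170870238487
dn(u+v) = (dn u·dn v − m·sn u·sn v·cn u·cn v)/D = 0.5171342563987303/0.5703170870238487 = 0.9067486634450171

dn(u+v)=0.906749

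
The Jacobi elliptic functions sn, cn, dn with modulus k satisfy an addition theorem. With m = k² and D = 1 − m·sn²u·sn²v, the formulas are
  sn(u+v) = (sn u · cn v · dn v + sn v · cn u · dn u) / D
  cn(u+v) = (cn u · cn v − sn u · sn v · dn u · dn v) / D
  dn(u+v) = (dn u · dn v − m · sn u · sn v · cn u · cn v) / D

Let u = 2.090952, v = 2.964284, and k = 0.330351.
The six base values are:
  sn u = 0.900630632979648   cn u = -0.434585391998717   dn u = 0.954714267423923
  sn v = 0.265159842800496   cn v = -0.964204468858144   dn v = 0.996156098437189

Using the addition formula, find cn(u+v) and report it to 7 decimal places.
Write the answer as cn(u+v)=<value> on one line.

m = k² = 0.109131783201
D = 1 − m·sn²u·sn²v = 0.9937761346802667
cn(u+v) = (cn u·cn v − sn u·sn v·dn u·dn v)/D = 0.1919092300726934/0.9937761346802667 = 0.1931111277233856

cn(u+v)=0.1931111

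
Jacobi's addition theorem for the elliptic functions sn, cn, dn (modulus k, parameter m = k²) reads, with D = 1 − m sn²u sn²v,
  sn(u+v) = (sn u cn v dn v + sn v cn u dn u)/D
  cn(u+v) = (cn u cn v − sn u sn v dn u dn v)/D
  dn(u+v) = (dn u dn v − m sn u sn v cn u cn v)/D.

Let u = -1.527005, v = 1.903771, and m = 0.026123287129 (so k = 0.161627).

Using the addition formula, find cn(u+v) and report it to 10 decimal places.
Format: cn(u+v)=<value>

sn u = -0.998569672738396, cn u = 0.05346595820831003, dn u = 0.986889755305284
sn v = 0.949717849533137, cn v = -0.3131070204868516, dn v = 0.9881486404443335
m = k² = 0.026123287129
D = 1 − m·sn²u·sn²v = 0.9765050909056528
cn(u+v) = (cn u·cn v − sn u·sn v·dn u·dn v)/D = 0.9080936528588351/0.9765050909056528 = 0.9299425689799836

cn(u+v)=0.9299425690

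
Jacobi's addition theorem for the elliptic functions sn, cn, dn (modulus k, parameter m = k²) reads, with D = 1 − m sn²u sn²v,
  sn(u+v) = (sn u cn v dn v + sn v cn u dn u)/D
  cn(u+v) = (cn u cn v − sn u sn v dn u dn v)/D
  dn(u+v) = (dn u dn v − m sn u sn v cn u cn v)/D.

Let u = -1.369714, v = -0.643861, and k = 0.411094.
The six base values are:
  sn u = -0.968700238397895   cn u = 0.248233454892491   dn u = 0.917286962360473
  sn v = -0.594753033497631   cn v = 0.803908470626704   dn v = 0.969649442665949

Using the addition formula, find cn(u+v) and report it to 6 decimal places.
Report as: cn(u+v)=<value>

m = k² = 0.168998276836
D = 1 − m·sn²u·sn²v = 0.9439036736162399
cn(u+v) = (cn u·cn v − sn u·sn v·dn u·dn v)/D = -0.3128865897421141/0.9439036736162399 = -0.3314814832146987

cn(u+v)=-0.331481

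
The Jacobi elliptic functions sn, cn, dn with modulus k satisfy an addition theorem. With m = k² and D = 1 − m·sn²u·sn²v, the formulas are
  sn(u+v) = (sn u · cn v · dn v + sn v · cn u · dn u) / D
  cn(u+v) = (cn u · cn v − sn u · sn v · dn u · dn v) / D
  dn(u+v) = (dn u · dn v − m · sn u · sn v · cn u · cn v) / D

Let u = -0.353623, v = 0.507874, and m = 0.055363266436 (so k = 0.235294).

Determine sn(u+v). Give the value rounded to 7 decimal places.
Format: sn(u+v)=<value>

sn u = -0.3459256626408591, cn u = 0.938261922880004, dn u = 0.9966819848157436
sn v = 0.4853179148707012, cn v = 0.8743377616834096, dn v = 0.9934586540342352
m = k² = 0.055363266436
D = 1 − m·sn²u·sn²v = 0.9984395857249133
sn(u+v) = (sn u·cn v·dn v + sn v·cn u·dn u)/D = 0.1533670430487123/0.9984395857249133 = 0.1536067331879281

sn(u+v)=0.1536067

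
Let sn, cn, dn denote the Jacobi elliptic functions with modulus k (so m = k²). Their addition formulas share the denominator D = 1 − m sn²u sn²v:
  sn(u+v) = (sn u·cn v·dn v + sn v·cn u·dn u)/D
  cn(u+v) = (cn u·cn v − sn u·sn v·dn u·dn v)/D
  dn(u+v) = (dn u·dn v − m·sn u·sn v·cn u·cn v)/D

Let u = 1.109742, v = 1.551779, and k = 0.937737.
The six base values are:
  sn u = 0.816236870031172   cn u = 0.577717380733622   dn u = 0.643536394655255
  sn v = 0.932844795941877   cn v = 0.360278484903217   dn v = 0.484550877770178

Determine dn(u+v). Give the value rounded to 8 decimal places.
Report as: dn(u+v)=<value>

dn(u+v)=0.35183725

m = k² = 0.879350681169
D = 1 − m·sn²u·sn²v = 0.4901841809174826
dn(u+v) = (dn u·dn v − m·sn u·sn v·cn u·cn v)/D = 0.1724650565618064/0.4901841809174826 = 0.3518372548028821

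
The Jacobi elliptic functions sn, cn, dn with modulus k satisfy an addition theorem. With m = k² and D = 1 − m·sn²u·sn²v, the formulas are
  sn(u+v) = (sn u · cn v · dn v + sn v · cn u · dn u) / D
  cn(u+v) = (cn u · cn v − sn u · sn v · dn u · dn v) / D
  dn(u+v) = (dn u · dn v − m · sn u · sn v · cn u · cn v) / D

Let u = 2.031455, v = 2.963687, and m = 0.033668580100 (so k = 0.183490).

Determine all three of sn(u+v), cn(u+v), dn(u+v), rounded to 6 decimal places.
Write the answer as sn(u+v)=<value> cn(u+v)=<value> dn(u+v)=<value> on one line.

sn(u+v)=-0.971745 cn(u+v)=0.236034 dn(u+v)=0.983975

sn u = 0.904724865310527, cn u = -0.4259963827180329, dn u = 0.9861244117141889
sn v = 0.2033849262303778, cn v = -0.9790988570018166, dn v = 0.9993033997573912
m = k² = 0.0336685801
D = 1 − m·sn²u·sn²v = 0.9988600248641377
sn(u+v) = (sn u·cn v·dn v + sn v·cn u·dn u)/D = -0.9706370671847925/0.9988600248641377 = -0.9717448321318255
cn(u+v) = (cn u·cn v − sn u·sn v·dn u·dn v)/D = 0.2357647833720937/0.9988600248641377 = 0.2360338560992686
dn(u+v) = (dn u·dn v − m·sn u·sn v·cn u·cn v)/D = 0.9828534769968103/0.9988600248641377 = 0.9839751842411508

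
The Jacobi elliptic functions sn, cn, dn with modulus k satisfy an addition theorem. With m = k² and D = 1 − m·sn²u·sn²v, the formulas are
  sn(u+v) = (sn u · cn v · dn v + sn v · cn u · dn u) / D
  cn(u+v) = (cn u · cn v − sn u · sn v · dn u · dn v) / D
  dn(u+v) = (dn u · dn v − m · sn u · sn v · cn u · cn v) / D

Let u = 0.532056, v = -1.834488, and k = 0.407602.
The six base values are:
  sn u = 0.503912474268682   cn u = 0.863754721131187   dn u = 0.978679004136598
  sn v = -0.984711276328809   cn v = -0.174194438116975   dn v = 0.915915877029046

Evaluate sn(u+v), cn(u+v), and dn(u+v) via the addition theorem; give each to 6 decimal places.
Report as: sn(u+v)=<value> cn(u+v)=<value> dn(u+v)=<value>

sn(u+v)=-0.951746 cn(u+v)=0.306888 dn(u+v)=0.921687

m = k² = 0.166139390404
D = 1 − m·sn²u·sn²v = 0.959092715251211
sn(u+v) = (sn u·cn v·dn v + sn v·cn u·dn u)/D = -0.9128124129531807/0.959092715251211 = -0.951745747244146
cn(u+v) = (cn u·cn v − sn u·sn v·dn u·dn v)/D = 0.2943337140161357/0.959092715251211 = 0.3068876546925311
dn(u+v) = (dn u·dn v − m·sn u·sn v·cn u·cn v)/D = 0.8839836499976881/0.959092715251211 = 0.9216873780197049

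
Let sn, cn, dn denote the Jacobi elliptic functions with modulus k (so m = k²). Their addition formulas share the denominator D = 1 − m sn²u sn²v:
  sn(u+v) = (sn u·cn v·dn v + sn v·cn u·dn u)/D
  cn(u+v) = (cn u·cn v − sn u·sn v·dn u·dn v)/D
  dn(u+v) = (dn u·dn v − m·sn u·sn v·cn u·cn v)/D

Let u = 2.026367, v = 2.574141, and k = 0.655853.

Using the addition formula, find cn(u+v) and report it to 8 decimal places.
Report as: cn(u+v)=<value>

cn(u+v)=-0.58671876

sn u = 0.9852012380321898, cn u = -0.1714016352892835, dn u = 0.7632128222187397
sn v = 0.820289938375846, cn v = -0.5719479145860668, dn v = 0.8429514648246979
m = k² = 0.430143157609
D = 1 − m·sn²u·sn²v = 0.7190702803425114
cn(u+v) = (cn u·cn v − sn u·sn v·dn u·dn v)/D = -0.4218920253808087/0.7190702803425114 = -0.586718762983572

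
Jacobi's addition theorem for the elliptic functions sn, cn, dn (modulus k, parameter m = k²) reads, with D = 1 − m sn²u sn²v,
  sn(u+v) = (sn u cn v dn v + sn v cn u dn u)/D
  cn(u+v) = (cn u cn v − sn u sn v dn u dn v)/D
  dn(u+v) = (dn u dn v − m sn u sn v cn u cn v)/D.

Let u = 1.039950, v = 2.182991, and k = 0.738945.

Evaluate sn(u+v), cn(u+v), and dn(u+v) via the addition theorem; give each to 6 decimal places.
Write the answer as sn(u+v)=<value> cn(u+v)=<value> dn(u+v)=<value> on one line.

sn(u+v)=0.524332 cn(u+v)=-0.851514 dn(u+v)=0.921890

sn u = 0.8181379077009926, cn u = 0.5750220552140954, dn u = 0.7965604288663188
sn v = 0.9809754631083425, cn v = -0.1941317613873961, dn v = 0.6888678846563407
m = k² = 0.546039713025
D = 1 − m·sn²u·sn²v = 0.6482828458153687
sn(u+v) = (sn u·cn v·dn v + sn v·cn u·dn u)/D = 0.3399153079050142/0.6482828458153687 = 0.524331794523254
cn(u+v) = (cn u·cn v − sn u·sn v·dn u·dn v)/D = -0.5520219485041446/0.6482828458153687 = -0.8515140452464799
dn(u+v) = (dn u·dn v − m·sn u·sn v·cn u·cn v)/D = 0.59764529631237/0.6482828458153687 = 0.921889727871312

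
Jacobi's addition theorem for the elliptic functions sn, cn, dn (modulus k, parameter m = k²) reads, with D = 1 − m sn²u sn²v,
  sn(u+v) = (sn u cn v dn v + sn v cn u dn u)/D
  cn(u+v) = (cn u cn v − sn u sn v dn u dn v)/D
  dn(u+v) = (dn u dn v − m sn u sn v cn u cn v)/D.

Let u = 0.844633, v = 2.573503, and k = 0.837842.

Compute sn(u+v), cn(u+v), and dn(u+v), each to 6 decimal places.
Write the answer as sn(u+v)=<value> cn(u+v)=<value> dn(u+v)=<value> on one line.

sn(u+v)=0.641677 cn(u+v)=-0.766975 dn(u+v)=0.843185

sn u = 0.7062980623420691, cn u = 0.7079145761543822, dn u = 0.8061096618007757
sn v = 0.96159289119358, cn v = -0.2744797107364619, dn v = 0.5923742681851766
m = k² = 0.701979216964
D = 1 − m·sn²u·sn²v = 0.6761955803831615
sn(u+v) = (sn u·cn v·dn v + sn v·cn u·dn u)/D = 0.4338991684291748/0.6761955803831615 = 0.6416770251342205
cn(u+v) = (cn u·cn v − sn u·sn v·dn u·dn v)/D = -0.5186250809266664/0.6761955803831615 = -0.7669749640078853
dn(u+v) = (dn u·dn v − m·sn u·sn v·cn u·cn v)/D = 0.5701577824508707/0.6761955803831615 = 0.8431847219820554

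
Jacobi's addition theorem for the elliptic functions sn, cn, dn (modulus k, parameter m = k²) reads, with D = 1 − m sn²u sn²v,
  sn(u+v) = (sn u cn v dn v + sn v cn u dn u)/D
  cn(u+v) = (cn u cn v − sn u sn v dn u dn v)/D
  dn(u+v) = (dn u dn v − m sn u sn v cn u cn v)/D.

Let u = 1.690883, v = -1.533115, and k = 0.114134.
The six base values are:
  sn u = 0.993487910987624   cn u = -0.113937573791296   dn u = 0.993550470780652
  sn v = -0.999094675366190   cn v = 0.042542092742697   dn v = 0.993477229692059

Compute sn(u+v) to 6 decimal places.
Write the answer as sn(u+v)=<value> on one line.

m = k² = 0.013026569956
D = 1 − m·sn²u·sn²v = 0.9871658078044913
sn(u+v) = (sn u·cn v·dn v + sn v·cn u·dn u)/D = 0.1550896144629497/0.9871658078044913 = 0.1571059423217637

sn(u+v)=0.157106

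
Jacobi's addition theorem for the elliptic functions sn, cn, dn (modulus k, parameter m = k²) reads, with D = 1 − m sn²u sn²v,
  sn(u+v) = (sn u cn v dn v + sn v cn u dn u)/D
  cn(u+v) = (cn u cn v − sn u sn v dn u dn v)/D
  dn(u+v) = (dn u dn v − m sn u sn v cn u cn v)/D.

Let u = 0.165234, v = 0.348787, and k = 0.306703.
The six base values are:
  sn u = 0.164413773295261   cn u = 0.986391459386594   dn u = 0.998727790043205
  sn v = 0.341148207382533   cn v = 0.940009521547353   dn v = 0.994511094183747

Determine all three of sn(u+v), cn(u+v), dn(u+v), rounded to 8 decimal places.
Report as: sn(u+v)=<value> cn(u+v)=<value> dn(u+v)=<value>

sn(u+v)=0.48992476 cn(u+v)=0.87176472 dn(u+v)=0.98864630

m = k² = 0.094066730209
D = 1 − m·sn²u·sn²v = 0.9997040634352434
sn(u+v) = (sn u·cn v·dn v + sn v·cn u·dn u)/D = 0.489779771437735/0.9997040634352434 = 0.4899247580876327
cn(u+v) = (cn u·cn v − sn u·sn v·dn u·dn v)/D = 0.8715067354526511/0.9997040634352434 = 0.8717647225099067
dn(u+v) = (dn u·dn v − m·sn u·sn v·cn u·cn v)/D = 0.9883537270737625/0.9997040634352434 = 0.9886463036646283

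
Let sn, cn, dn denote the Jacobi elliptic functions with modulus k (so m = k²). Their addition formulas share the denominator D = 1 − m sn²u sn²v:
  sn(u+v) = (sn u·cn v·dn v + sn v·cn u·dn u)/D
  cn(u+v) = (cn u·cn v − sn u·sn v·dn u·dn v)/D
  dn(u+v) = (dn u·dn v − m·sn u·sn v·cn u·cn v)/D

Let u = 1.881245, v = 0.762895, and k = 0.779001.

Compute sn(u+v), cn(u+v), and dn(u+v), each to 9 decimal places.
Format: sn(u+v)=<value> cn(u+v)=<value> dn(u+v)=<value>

sn(u+v)=0.900056939 cn(u+v)=-0.435772311 dn(u+v)=0.713018465

sn u = 0.9988698774112942, cn u = 0.04752860191869737, dn u = 0.6281148620425824
sn v = 0.6618811900887863, cn v = 0.749608758090947, dn v = 0.8568257351426618
m = k² = 0.606842558001
D = 1 − m·sn²u·sn²v = 0.7347508862766959
sn(u+v) = (sn u·cn v·dn v + sn v·cn u·dn u)/D = 0.6613176334556064/0.7347508862766959 = 0.9000569387630032
cn(u+v) = (cn u·cn v − sn u·sn v·dn u·dn v)/D = -0.3201840916801869/0.7347508862766959 = -0.4357723109429642
dn(u+v) = (dn u·dn v − m·sn u·sn v·cn u·cn v)/D = 0.5238909488145265/0.7347508862766959 = 0.7130184646245356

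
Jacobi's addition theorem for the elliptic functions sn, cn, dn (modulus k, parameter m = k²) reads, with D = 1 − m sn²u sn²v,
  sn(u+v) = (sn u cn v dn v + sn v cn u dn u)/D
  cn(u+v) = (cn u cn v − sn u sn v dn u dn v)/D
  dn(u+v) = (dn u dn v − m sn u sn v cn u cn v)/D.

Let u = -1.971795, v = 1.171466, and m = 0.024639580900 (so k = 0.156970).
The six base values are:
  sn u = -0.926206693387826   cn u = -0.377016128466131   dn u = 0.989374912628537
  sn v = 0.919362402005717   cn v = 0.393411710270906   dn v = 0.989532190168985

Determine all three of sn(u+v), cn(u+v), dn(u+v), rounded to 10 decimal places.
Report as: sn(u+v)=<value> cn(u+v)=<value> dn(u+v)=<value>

sn(u+v)=-0.7162951276 cn(u+v)=0.6977974564 dn(u+v)=0.9936588729

m = k² = 0.0246395809
D = 1 − m·sn²u·sn²v = 0.9821341935444366
sn(u+v) = (sn u·cn v·dn v + sn v·cn u·dn u)/D = -0.7034979375183656/0.9821341935444366 = -0.716295127633733
cn(u+v) = (cn u·cn v − sn u·sn v·dn u·dn v)/D = 0.6853307420775655/0.9821341935444366 = 0.6977974563784066
dn(u+v) = (dn u·dn v − m·sn u·sn v·cn u·cn v)/D = 0.9759063557579114/0.9821341935444366 = 0.9936588728633411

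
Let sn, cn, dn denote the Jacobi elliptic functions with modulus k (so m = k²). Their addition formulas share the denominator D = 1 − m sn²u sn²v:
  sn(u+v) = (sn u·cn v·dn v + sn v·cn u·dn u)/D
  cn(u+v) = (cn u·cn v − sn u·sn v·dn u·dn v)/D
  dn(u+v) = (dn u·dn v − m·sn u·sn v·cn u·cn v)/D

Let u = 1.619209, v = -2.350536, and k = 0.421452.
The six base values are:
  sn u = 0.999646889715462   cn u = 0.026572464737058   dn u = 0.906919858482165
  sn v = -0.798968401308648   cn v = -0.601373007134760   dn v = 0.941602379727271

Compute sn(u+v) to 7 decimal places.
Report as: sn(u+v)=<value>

sn(u+v)=-0.6601014

m = k² = 0.177621788304
D = 1 − m·sn²u·sn²v = 0.8866951021603552
sn(u+v) = (sn u·cn v·dn v + sn v·cn u·dn u)/D = -0.5853087205920947/0.8866951021603552 = -0.6601014476859533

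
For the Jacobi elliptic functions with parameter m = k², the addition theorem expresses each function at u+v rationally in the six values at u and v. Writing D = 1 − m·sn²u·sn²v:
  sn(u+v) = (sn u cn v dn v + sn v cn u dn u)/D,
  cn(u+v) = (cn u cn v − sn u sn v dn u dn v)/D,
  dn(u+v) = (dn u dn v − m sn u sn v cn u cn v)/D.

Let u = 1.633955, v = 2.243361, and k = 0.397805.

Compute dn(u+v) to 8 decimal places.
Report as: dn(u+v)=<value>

sn u = 0.9999885769640839, cn u = 0.004779742811742105, dn u = 0.917471959962927
sn v = 0.8475941152280947, cn v = -0.5306450940418684, dn v = 0.9414412096911338
m = k² = 0.158248818025
D = 1 − m·sn²u·sn²v = 0.886314148624336
dn(u+v) = (dn u·dn v − m·sn u·sn v·cn u·cn v)/D = 0.864086110137189/0.886314148624336 = 0.9749208127596208

dn(u+v)=0.97492081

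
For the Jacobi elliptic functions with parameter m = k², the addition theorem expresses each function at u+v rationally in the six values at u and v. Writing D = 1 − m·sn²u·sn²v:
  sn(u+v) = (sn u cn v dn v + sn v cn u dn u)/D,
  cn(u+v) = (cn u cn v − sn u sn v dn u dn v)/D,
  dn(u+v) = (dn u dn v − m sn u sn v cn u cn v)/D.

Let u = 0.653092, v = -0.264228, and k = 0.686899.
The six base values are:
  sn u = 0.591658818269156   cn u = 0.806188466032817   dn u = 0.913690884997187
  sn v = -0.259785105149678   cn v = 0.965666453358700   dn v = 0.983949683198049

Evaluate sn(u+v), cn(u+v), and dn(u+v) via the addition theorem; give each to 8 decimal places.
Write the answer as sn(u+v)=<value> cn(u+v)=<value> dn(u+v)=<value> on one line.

sn(u+v)=0.37499533 cn(u+v)=0.92702670 dn(u+v)=0.96625593

m = k² = 0.471830236201
D = 1 − m·sn²u·sn²v = 0.988853027084825
sn(u+v) = (sn u·cn v·dn v + sn v·cn u·dn u)/D = 0.3708152624986772/0.988853027084825 = 0.3749953252323596
cn(u+v) = (cn u·cn v − sn u·sn v·dn u·dn v)/D = 0.9166931603720291/0.988853027084825 = 0.9270267019098624
dn(u+v) = (dn u·dn v − m·sn u·sn v·cn u·cn v)/D = 0.9554851038962019/0.988853027084825 = 0.9662559326060892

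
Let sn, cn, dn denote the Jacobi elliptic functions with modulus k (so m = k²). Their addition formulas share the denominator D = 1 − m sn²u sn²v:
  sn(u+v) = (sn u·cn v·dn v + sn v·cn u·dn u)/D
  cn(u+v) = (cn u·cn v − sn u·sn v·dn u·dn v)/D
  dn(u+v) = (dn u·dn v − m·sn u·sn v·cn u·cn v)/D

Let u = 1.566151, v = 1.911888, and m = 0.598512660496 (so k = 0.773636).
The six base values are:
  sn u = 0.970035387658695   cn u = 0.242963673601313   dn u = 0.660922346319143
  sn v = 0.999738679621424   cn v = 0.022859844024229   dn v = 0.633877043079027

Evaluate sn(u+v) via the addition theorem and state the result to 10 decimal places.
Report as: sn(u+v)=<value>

m = k² = 0.598512660496
D = 1 − m·sn²u·sn²v = 0.4371126510903474
sn(u+v) = (sn u·cn v·dn v + sn v·cn u·dn u)/D = 0.1745942915729575/0.4371126510903474 = 0.3994263060962525

sn(u+v)=0.3994263061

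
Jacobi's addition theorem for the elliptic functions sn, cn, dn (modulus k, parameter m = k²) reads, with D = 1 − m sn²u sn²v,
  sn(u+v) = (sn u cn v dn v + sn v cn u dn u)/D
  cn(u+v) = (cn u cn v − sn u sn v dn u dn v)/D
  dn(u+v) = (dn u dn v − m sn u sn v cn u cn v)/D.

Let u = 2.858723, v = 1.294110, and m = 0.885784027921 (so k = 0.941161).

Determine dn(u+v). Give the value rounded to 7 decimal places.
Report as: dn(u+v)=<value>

dn(u+v)=0.7411937

sn u = 0.9930533557781804, cn u = -0.1176649165116548, dn u = 0.3556398189212899
sn v = 0.8748039046144957, cn v = 0.4844771702270731, dn v = 0.5675610463574178
m = k² = 0.885784027921
D = 1 − m·sn²u·sn²v = 0.3315107353060296
dn(u+v) = (dn u·dn v − m·sn u·sn v·cn u·cn v)/D = 0.2457136526557645/0.3315107353060296 = 0.7411936522325207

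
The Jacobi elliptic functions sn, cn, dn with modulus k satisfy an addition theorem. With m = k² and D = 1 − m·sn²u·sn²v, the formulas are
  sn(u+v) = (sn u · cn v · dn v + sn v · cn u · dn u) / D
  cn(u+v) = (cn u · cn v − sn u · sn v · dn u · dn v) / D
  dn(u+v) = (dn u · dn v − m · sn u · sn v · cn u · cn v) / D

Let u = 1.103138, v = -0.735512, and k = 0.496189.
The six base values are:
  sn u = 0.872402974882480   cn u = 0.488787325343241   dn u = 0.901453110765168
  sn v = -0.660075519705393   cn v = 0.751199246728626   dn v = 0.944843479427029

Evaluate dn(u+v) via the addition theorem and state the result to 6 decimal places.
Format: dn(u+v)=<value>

dn(u+v)=0.984136

m = k² = 0.246203523721
D = 1 − m·sn²u·sn²v = 0.9183575944099735
dn(u+v) = (dn u·dn v − m·sn u·sn v·cn u·cn v)/D = 0.9037892101757397/0.9183575944099735 = 0.9841364798168912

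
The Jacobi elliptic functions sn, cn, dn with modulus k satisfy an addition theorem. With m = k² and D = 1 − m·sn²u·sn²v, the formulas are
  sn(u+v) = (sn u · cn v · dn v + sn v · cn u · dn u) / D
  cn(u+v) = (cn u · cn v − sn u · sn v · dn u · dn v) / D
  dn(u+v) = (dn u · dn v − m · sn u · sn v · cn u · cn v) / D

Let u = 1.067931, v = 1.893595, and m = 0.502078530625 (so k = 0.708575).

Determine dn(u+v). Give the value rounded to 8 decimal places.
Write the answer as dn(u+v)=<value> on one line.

dn(u+v)=0.88446271

sn u = 0.8345726264116086, cn u = 0.5508979317844909, dn u = 0.8064096633868809
sn v = 0.9996450512058162, cn v = -0.02664153898935279, dn v = 0.7058879730218297
m = k² = 0.502078530625
D = 1 − m·sn²u·sn²v = 0.6505447547842814
dn(u+v) = (dn u·dn v − m·sn u·sn v·cn u·cn v)/D = 0.5753825741026133/0.6505447547842814 = 0.8844627058647308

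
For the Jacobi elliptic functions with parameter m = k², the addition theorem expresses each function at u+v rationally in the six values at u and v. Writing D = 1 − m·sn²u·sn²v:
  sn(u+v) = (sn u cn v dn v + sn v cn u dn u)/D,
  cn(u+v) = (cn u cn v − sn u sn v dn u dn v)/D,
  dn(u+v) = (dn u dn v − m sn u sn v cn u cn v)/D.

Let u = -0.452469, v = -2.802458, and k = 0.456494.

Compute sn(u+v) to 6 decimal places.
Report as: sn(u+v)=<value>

sn u = -0.4344129502635484, cn u = 0.9007138217232596, dn u = 0.980139975362373
sn v = -0.4973511398501024, cn v = -0.8675493321361062, dn v = 0.9738859441791641
m = k² = 0.208386772036
D = 1 − m·sn²u·sn²v = 0.9902724849898581
sn(u+v) = (sn u·cn v·dn v + sn v·cn u·dn u)/D = -0.07204139106755344/0.9902724849898581 = -0.07274905862732443

sn(u+v)=-0.072749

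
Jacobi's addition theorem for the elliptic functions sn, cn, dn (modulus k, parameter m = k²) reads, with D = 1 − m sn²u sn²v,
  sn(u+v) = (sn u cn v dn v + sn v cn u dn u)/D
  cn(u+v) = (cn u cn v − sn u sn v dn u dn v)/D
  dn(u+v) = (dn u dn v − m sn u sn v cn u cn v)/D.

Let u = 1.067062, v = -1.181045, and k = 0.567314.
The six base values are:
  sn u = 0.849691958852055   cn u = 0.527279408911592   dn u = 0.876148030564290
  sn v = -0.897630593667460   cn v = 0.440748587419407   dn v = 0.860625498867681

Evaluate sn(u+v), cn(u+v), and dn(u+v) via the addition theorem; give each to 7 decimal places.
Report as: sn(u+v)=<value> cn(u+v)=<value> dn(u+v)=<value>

sn(u+v)=-0.1136576 cn(u+v)=0.9935200 dn(u+v)=0.9979190

m = k² = 0.321845174596
D = 1 − m·sn²u·sn²v = 0.812774365569041
sn(u+v) = (sn u·cn v·dn v + sn v·cn u·dn u)/D = -0.09237802207504207/0.812774365569041 = -0.1136576471753833
cn(u+v) = (cn u·cn v − sn u·sn v·dn u·dn v)/D = 0.8075075667531916/0.812774365569041 = 0.9935199742524335
dn(u+v) = (dn u·dn v − m·sn u·sn v·cn u·cn v)/D = 0.8110830040714838/0.812774365569041 = 0.9979190270151138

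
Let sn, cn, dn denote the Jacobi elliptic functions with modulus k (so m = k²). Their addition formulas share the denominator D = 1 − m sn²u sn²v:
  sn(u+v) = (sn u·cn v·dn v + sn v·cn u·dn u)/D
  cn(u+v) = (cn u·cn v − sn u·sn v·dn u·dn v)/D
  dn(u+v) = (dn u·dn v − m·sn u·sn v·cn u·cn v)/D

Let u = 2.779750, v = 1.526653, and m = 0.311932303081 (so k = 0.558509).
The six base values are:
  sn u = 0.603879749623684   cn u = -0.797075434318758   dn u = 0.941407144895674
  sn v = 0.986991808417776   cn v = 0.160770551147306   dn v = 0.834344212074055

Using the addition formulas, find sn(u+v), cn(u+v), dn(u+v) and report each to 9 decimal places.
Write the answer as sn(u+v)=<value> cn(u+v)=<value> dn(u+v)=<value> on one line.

m = k² = 0.311932303081
D = 1 − m·sn²u·sn²v = 0.8891875949419137
sn(u+v) = (sn u·cn v·dn v + sn v·cn u·dn u)/D = -0.6596083104689644/0.8891875949419137 = -0.7418100682253146
cn(u+v) = (cn u·cn v − sn u·sn v·dn u·dn v)/D = -0.596298126576684/0.8891875949419137 = -0.6706100377116004
dn(u+v) = (dn u·dn v − m·sn u·sn v·cn u·cn v)/D = 0.8092824589318268/0.8891875949419137 = 0.9101369199653457

sn(u+v)=-0.741810068 cn(u+v)=-0.670610038 dn(u+v)=0.910136920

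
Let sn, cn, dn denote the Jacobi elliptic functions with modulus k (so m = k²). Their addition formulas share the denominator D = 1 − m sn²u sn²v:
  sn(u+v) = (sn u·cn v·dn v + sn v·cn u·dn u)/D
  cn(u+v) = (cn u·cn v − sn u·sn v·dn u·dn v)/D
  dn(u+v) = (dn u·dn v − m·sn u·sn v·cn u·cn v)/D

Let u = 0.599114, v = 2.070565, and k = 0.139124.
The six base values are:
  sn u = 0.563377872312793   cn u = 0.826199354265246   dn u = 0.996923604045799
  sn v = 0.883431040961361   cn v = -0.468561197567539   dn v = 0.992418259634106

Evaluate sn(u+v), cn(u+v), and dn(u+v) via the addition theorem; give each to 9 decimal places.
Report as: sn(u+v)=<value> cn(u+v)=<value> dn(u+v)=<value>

sn(u+v)=0.467912555 cn(u+v)=-0.883774768 dn(u+v)=0.997878884

m = k² = 0.019355487376
D = 1 − m·sn²u·sn²v = 0.9952054374166673
sn(u+v) = (sn u·cn v·dn v + sn v·cn u·dn u)/D = 0.4656691190810113/0.9952054374166673 = 0.4679125551100133
cn(u+v) = (cn u·cn v − sn u·sn v·dn u·dn v)/D = -0.8795374546874141/0.9952054374166673 = -0.883774768122749
dn(u+v) = (dn u·dn v − m·sn u·sn v·cn u·cn v)/D = 0.9930944915731173/0.9952054374166673 = 0.9978788843346459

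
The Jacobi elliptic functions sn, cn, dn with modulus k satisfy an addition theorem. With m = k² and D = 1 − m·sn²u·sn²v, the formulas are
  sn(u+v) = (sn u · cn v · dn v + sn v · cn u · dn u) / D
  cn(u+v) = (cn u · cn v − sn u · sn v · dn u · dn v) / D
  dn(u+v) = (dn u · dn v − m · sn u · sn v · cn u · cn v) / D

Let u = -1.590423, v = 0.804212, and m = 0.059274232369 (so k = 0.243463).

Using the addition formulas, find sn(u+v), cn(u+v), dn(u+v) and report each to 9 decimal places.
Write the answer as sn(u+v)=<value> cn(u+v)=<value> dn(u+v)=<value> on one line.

sn u = -0.9999906444686113, cn u = 0.004325618481947489, dn u = 0.9699107570852562
sn v = 0.717149196019357, cn v = 0.6969196730246535, dn v = 0.9846395717655317
m = k² = 0.059274232369
D = 1 − m·sn²u·sn²v = 0.9695156566890757
sn(u+v) = (sn u·cn v·dn v + sn v·cn u·dn u)/D = -0.6831994949384747/0.9695156566890757 = -0.704681239776592
cn(u+v) = (cn u·cn v − sn u·sn v·dn u·dn v)/D = 0.6878946566743071/0.9695156566890757 = 0.709524030817086
dn(u+v) = (dn u·dn v − m·sn u·sn v·cn u·cn v)/D = 0.955140657702571/0.9695156566890757 = 0.985173009958812

sn(u+v)=-0.704681240 cn(u+v)=0.709524031 dn(u+v)=0.985173010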